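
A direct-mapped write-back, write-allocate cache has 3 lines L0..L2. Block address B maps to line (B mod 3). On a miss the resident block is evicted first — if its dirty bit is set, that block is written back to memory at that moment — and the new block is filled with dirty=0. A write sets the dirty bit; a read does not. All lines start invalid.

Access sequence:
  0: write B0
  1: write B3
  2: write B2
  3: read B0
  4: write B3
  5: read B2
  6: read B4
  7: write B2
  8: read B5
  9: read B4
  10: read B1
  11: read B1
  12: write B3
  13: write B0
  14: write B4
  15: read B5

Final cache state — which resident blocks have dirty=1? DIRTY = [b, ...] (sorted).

  0 | W B0 → L0 miss [D]
  1 | W B3 → L0 miss wb→B0 [D]
  2 | W B2 → L2 miss [D]
  3 | R B0 → L0 miss wb→B3 [-]
  4 | W B3 → L0 miss [D]
  5 | R B2 → L2 hit [D]
  6 | R B4 → L1 miss [-]
  7 | W B2 → L2 hit [D]
  8 | R B5 → L2 miss wb→B2 [-]
  9 | R B4 → L1 hit [-]
  10 | R B1 → L1 miss [-]
  11 | R B1 → L1 hit [-]
  12 | W B3 → L0 hit [D]
  13 | W B0 → L0 miss wb→B3 [D]
  14 | W B4 → L1 miss [D]
  15 | R B5 → L2 hit [-]

DIRTY = [0, 4]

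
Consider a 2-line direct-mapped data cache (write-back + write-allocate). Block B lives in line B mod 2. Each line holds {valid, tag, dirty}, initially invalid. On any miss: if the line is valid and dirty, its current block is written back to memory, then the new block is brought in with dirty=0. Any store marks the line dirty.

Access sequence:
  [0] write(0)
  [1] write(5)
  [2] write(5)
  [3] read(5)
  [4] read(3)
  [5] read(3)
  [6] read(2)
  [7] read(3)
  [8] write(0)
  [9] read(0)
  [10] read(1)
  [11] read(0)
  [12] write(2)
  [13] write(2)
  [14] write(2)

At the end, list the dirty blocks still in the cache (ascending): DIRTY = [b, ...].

DIRTY = [2]

0: W B0 → L0 miss [D]
1: W B5 → L1 miss [D]
2: W B5 → L1 hit [D]
3: R B5 → L1 hit [D]
4: R B3 → L1 miss wb→B5 [-]
5: R B3 → L1 hit [-]
6: R B2 → L0 miss wb→B0 [-]
7: R B3 → L1 hit [-]
8: W B0 → L0 miss [D]
9: R B0 → L0 hit [D]
10: R B1 → L1 miss [-]
11: R B0 → L0 hit [D]
12: W B2 → L0 miss wb→B0 [D]
13: W B2 → L0 hit [D]
14: W B2 → L0 hit [D]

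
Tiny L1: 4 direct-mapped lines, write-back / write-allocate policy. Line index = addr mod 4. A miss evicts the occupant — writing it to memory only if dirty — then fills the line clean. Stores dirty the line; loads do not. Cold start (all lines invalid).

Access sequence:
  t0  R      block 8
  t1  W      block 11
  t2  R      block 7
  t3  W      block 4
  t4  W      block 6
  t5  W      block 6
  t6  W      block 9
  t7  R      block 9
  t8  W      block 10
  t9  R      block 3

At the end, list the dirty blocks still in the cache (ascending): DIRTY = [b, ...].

DIRTY = [4, 9, 10]

0: R B8 -> L0 miss  d=-]
1: W B11 -> L3 miss  d=D]
2: R B7 -> L3 miss wb->B11  d=-]
3: W B4 -> L0 miss  d=D]
4: W B6 -> L2 miss  d=D]
5: W B6 -> L2 hit  d=D]
6: W B9 -> L1 miss  d=D]
7: R B9 -> L1 hit  d=D]
8: W B10 -> L2 miss wb->B6  d=D]
9: R B3 -> L3 miss  d=-]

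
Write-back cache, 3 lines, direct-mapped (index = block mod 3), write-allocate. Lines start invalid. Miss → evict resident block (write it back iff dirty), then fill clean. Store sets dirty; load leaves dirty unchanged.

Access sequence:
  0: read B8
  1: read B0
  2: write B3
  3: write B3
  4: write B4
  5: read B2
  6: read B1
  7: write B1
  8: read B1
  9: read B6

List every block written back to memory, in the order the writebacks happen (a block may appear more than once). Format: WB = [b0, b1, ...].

WB = [4, 3]

0: R B8 -> L2 miss  d=-]
1: R B0 -> L0 miss  d=-]
2: W B3 -> L0 miss  d=D]
3: W B3 -> L0 hit  d=D]
4: W B4 -> L1 miss  d=D]
5: R B2 -> L2 miss  d=-]
6: R B1 -> L1 miss wb->B4  d=-]
7: W B1 -> L1 hit  d=D]
8: R B1 -> L1 hit  d=D]
9: R B6 -> L0 miss wb->B3  d=-]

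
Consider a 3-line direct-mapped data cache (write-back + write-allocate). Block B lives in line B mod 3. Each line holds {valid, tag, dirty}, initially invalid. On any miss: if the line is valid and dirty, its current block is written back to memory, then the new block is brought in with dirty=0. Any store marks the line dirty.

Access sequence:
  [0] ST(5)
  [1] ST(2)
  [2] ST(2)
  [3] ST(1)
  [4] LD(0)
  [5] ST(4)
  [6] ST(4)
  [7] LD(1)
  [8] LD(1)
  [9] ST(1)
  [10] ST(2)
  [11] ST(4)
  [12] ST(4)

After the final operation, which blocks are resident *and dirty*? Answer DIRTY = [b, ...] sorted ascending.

  0 | W B5 → L2 miss [D]
  1 | W B2 → L2 miss wb→B5 [D]
  2 | W B2 → L2 hit [D]
  3 | W B1 → L1 miss [D]
  4 | R B0 → L0 miss [-]
  5 | W B4 → L1 miss wb→B1 [D]
  6 | W B4 → L1 hit [D]
  7 | R B1 → L1 miss wb→B4 [-]
  8 | R B1 → L1 hit [-]
  9 | W B1 → L1 hit [D]
  10 | W B2 → L2 hit [D]
  11 | W B4 → L1 miss wb→B1 [D]
  12 | W B4 → L1 hit [D]

DIRTY = [2, 4]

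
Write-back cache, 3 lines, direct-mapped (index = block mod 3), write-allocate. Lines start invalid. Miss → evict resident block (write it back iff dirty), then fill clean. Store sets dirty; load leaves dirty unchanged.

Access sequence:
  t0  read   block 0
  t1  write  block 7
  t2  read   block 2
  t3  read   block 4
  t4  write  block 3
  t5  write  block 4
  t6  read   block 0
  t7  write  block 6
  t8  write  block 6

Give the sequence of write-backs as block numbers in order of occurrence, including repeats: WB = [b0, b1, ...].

WB = [7, 3]

0: R B0 -> L0 miss  d=-]
1: W B7 -> L1 miss  d=D]
2: R B2 -> L2 miss  d=-]
3: R B4 -> L1 miss wb->B7  d=-]
4: W B3 -> L0 miss  d=D]
5: W B4 -> L1 hit  d=D]
6: R B0 -> L0 miss wb->B3  d=-]
7: W B6 -> L0 miss  d=D]
8: W B6 -> L0 hit  d=D]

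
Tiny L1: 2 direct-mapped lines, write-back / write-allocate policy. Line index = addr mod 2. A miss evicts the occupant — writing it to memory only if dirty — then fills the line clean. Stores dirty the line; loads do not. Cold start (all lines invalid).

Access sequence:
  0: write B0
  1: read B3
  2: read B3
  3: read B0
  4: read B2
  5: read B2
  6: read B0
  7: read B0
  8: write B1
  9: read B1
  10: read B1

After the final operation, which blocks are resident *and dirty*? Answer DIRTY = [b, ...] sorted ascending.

DIRTY = [1]

0: W B0 -> L0 miss  d=D]
1: R B3 -> L1 miss  d=-]
2: R B3 -> L1 hit  d=-]
3: R B0 -> L0 hit  d=D]
4: R B2 -> L0 miss wb->B0  d=-]
5: R B2 -> L0 hit  d=-]
6: R B0 -> L0 miss  d=-]
7: R B0 -> L0 hit  d=-]
8: W B1 -> L1 miss  d=D]
9: R B1 -> L1 hit  d=D]
10: R B1 -> L1 hit  d=D]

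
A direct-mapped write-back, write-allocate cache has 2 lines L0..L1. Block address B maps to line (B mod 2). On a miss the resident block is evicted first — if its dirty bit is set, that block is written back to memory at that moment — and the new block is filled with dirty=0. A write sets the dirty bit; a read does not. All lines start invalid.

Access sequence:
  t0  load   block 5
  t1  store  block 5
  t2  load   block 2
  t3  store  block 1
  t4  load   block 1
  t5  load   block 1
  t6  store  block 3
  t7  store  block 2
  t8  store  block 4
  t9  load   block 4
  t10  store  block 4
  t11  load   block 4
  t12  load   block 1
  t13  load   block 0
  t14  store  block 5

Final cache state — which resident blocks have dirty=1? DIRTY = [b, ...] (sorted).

DIRTY = [5]

  0 | R B5 → L1 miss [-]
  1 | W B5 → L1 hit [D]
  2 | R B2 → L0 miss [-]
  3 | W B1 → L1 miss wb→B5 [D]
  4 | R B1 → L1 hit [D]
  5 | R B1 → L1 hit [D]
  6 | W B3 → L1 miss wb→B1 [D]
  7 | W B2 → L0 hit [D]
  8 | W B4 → L0 miss wb→B2 [D]
  9 | R B4 → L0 hit [D]
  10 | W B4 → L0 hit [D]
  11 | R B4 → L0 hit [D]
  12 | R B1 → L1 miss wb→B3 [-]
  13 | R B0 → L0 miss wb→B4 [-]
  14 | W B5 → L1 miss [D]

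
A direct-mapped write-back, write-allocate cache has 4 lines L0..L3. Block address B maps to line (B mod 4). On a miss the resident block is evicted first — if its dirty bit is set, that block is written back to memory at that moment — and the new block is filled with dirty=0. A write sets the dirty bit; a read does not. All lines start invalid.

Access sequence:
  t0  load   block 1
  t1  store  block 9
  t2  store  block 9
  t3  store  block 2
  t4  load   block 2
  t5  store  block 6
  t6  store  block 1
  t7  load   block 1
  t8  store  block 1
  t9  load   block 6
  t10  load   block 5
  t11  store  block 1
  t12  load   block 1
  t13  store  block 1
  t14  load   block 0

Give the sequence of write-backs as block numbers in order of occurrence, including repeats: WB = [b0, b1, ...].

0: R B1 -> L1 miss  d=-]
1: W B9 -> L1 miss  d=D]
2: W B9 -> L1 hit  d=D]
3: W B2 -> L2 miss  d=D]
4: R B2 -> L2 hit  d=D]
5: W B6 -> L2 miss wb->B2  d=D]
6: W B1 -> L1 miss wb->B9  d=D]
7: R B1 -> L1 hit  d=D]
8: W B1 -> L1 hit  d=D]
9: R B6 -> L2 hit  d=D]
10: R B5 -> L1 miss wb->B1  d=-]
11: W B1 -> L1 miss  d=D]
12: R B1 -> L1 hit  d=D]
13: W B1 -> L1 hit  d=D]
14: R B0 -> L0 miss  d=-]

WB = [2, 9, 1]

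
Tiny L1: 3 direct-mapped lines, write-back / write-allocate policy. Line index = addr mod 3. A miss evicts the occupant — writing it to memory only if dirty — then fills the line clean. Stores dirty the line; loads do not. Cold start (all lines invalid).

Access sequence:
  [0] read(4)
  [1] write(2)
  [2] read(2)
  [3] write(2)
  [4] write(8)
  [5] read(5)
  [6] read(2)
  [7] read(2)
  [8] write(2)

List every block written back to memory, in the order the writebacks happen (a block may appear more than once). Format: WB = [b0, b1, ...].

0: R B4 -> L1 miss  d=-]
1: W B2 -> L2 miss  d=D]
2: R B2 -> L2 hit  d=D]
3: W B2 -> L2 hit  d=D]
4: W B8 -> L2 miss wb->B2  d=D]
5: R B5 -> L2 miss wb->B8  d=-]
6: R B2 -> L2 miss  d=-]
7: R B2 -> L2 hit  d=-]
8: W B2 -> L2 hit  d=D]

WB = [2, 8]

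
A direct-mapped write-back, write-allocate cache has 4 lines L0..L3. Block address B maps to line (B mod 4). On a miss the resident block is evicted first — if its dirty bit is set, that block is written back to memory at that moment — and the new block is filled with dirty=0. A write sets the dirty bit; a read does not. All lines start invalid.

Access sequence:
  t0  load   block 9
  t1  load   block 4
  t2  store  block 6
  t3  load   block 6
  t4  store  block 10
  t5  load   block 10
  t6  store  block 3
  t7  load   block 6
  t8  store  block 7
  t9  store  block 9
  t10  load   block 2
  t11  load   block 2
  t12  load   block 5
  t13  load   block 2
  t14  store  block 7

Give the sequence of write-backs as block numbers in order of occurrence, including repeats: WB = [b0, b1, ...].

WB = [6, 10, 3, 9]

0: R B9 → L1 miss [-]
1: R B4 → L0 miss [-]
2: W B6 → L2 miss [D]
3: R B6 → L2 hit [D]
4: W B10 → L2 miss wb→B6 [D]
5: R B10 → L2 hit [D]
6: W B3 → L3 miss [D]
7: R B6 → L2 miss wb→B10 [-]
8: W B7 → L3 miss wb→B3 [D]
9: W B9 → L1 hit [D]
10: R B2 → L2 miss [-]
11: R B2 → L2 hit [-]
12: R B5 → L1 miss wb→B9 [-]
13: R B2 → L2 hit [-]
14: W B7 → L3 hit [D]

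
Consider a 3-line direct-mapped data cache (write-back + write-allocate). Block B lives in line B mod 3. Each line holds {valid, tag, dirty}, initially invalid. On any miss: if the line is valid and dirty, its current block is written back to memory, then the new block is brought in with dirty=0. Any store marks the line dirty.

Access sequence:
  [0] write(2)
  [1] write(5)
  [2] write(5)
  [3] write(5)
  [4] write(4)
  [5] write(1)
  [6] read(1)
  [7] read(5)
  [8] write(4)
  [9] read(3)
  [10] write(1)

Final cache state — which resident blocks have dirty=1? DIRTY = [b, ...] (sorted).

DIRTY = [1, 5]

  0 | W B2 → L2 miss [D]
  1 | W B5 → L2 miss wb→B2 [D]
  2 | W B5 → L2 hit [D]
  3 | W B5 → L2 hit [D]
  4 | W B4 → L1 miss [D]
  5 | W B1 → L1 miss wb→B4 [D]
  6 | R B1 → L1 hit [D]
  7 | R B5 → L2 hit [D]
  8 | W B4 → L1 miss wb→B1 [D]
  9 | R B3 → L0 miss [-]
  10 | W B1 → L1 miss wb→B4 [D]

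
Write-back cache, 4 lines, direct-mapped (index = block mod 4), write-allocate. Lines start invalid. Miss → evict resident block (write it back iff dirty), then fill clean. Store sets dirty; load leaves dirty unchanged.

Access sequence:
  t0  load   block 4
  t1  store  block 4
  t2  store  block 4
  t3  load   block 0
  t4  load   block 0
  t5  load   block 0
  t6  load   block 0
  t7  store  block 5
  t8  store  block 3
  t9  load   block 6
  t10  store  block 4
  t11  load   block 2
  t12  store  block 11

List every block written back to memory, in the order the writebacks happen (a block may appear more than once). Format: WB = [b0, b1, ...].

WB = [4, 3]

  0 | R B4 → L0 miss [-]
  1 | W B4 → L0 hit [D]
  2 | W B4 → L0 hit [D]
  3 | R B0 → L0 miss wb→B4 [-]
  4 | R B0 → L0 hit [-]
  5 | R B0 → L0 hit [-]
  6 | R B0 → L0 hit [-]
  7 | W B5 → L1 miss [D]
  8 | W B3 → L3 miss [D]
  9 | R B6 → L2 miss [-]
  10 | W B4 → L0 miss [D]
  11 | R B2 → L2 miss [-]
  12 | W B11 → L3 miss wb→B3 [D]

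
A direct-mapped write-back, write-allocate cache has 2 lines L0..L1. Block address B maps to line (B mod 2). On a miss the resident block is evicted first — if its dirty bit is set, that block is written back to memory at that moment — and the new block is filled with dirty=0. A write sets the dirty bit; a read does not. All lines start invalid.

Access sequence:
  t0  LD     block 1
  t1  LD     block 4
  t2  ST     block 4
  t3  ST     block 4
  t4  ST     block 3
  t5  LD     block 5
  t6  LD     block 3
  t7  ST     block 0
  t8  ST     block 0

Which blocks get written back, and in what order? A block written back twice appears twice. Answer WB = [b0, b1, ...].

WB = [3, 4]

0: R B1 → L1 miss [-]
1: R B4 → L0 miss [-]
2: W B4 → L0 hit [D]
3: W B4 → L0 hit [D]
4: W B3 → L1 miss [D]
5: R B5 → L1 miss wb→B3 [-]
6: R B3 → L1 miss [-]
7: W B0 → L0 miss wb→B4 [D]
8: W B0 → L0 hit [D]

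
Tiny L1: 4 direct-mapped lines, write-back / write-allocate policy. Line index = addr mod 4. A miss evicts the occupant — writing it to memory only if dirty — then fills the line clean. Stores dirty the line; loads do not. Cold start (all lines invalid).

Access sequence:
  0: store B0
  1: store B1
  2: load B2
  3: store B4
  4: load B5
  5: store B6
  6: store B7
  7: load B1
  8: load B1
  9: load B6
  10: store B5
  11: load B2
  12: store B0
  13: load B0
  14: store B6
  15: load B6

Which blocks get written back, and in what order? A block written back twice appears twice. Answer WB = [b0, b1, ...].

WB = [0, 1, 6, 4]

0: W B0 → L0 miss [D]
1: W B1 → L1 miss [D]
2: R B2 → L2 miss [-]
3: W B4 → L0 miss wb→B0 [D]
4: R B5 → L1 miss wb→B1 [-]
5: W B6 → L2 miss [D]
6: W B7 → L3 miss [D]
7: R B1 → L1 miss [-]
8: R B1 → L1 hit [-]
9: R B6 → L2 hit [D]
10: W B5 → L1 miss [D]
11: R B2 → L2 miss wb→B6 [-]
12: W B0 → L0 miss wb→B4 [D]
13: R B0 → L0 hit [D]
14: W B6 → L2 miss [D]
15: R B6 → L2 hit [D]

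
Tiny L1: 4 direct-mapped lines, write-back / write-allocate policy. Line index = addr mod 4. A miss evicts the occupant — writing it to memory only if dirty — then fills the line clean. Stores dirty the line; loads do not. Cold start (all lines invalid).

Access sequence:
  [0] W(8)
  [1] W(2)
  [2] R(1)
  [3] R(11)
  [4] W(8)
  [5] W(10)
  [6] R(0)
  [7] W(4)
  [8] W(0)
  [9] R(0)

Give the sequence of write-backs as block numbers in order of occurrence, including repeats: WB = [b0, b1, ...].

0: W B8 → L0 miss [D]
1: W B2 → L2 miss [D]
2: R B1 → L1 miss [-]
3: R B11 → L3 miss [-]
4: W B8 → L0 hit [D]
5: W B10 → L2 miss wb→B2 [D]
6: R B0 → L0 miss wb→B8 [-]
7: W B4 → L0 miss [D]
8: W B0 → L0 miss wb→B4 [D]
9: R B0 → L0 hit [D]

WB = [2, 8, 4]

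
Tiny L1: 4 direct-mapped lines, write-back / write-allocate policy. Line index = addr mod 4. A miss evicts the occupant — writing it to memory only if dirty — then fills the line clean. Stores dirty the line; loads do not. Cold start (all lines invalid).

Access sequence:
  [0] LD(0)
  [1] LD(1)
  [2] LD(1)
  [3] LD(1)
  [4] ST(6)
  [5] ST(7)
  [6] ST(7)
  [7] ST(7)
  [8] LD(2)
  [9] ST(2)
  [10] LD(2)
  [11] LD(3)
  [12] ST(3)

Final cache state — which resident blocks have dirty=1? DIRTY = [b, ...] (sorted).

DIRTY = [2, 3]

0: R B0 → L0 miss [-]
1: R B1 → L1 miss [-]
2: R B1 → L1 hit [-]
3: R B1 → L1 hit [-]
4: W B6 → L2 miss [D]
5: W B7 → L3 miss [D]
6: W B7 → L3 hit [D]
7: W B7 → L3 hit [D]
8: R B2 → L2 miss wb→B6 [-]
9: W B2 → L2 hit [D]
10: R B2 → L2 hit [D]
11: R B3 → L3 miss wb→B7 [-]
12: W B3 → L3 hit [D]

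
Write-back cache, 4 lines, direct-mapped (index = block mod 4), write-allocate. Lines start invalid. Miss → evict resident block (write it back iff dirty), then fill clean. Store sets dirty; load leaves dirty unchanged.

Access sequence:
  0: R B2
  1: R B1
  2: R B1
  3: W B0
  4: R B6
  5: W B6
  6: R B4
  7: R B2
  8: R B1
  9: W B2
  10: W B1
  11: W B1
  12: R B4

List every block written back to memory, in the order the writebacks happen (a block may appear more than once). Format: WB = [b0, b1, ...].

0: R B2 -> L2 miss  d=-]
1: R B1 -> L1 miss  d=-]
2: R B1 -> L1 hit  d=-]
3: W B0 -> L0 miss  d=D]
4: R B6 -> L2 miss  d=-]
5: W B6 -> L2 hit  d=D]
6: R B4 -> L0 miss wb->B0  d=-]
7: R B2 -> L2 miss wb->B6  d=-]
8: R B1 -> L1 hit  d=-]
9: W B2 -> L2 hit  d=D]
10: W B1 -> L1 hit  d=D]
11: W B1 -> L1 hit  d=D]
12: R B4 -> L0 hit  d=-]

WB = [0, 6]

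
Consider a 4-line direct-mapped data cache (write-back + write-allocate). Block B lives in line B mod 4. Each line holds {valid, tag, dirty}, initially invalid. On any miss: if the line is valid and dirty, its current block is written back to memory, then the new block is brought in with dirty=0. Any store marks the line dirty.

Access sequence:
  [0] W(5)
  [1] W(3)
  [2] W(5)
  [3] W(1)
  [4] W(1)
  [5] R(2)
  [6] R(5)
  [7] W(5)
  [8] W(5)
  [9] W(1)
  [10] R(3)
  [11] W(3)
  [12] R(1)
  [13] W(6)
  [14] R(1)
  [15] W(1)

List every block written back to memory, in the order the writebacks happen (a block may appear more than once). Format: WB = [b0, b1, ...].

0: W B5 -> L1 miss  d=D]
1: W B3 -> L3 miss  d=D]
2: W B5 -> L1 hit  d=D]
3: W B1 -> L1 miss wb->B5  d=D]
4: W B1 -> L1 hit  d=D]
5: R B2 -> L2 miss  d=-]
6: R B5 -> L1 miss wb->B1  d=-]
7: W B5 -> L1 hit  d=D]
8: W B5 -> L1 hit  d=D]
9: W B1 -> L1 miss wb->B5  d=D]
10: R B3 -> L3 hit  d=D]
11: W B3 -> L3 hit  d=D]
12: R B1 -> L1 hit  d=D]
13: W B6 -> L2 miss  d=D]
14: R B1 -> L1 hit  d=D]
15: W B1 -> L1 hit  d=D]

WB = [5, 1, 5]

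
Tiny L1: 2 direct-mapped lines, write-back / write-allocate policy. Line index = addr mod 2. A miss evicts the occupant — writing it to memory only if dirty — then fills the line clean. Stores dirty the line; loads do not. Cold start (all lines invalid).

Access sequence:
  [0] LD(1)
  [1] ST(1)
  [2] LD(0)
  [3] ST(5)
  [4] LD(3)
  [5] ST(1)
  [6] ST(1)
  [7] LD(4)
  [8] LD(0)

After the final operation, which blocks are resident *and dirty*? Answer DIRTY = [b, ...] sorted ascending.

0: R B1 -> L1 miss  d=-]
1: W B1 -> L1 hit  d=D]
2: R B0 -> L0 miss  d=-]
3: W B5 -> L1 miss wb->B1  d=D]
4: R B3 -> L1 miss wb->B5  d=-]
5: W B1 -> L1 miss  d=D]
6: W B1 -> L1 hit  d=D]
7: R B4 -> L0 miss  d=-]
8: R B0 -> L0 miss  d=-]

DIRTY = [1]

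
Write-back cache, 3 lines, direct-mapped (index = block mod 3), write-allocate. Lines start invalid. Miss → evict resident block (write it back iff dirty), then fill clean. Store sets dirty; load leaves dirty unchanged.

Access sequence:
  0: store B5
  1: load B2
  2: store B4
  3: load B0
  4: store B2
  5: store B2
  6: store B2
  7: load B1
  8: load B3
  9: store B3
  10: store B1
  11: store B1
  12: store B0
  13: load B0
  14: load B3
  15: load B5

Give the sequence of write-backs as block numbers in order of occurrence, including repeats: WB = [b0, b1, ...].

WB = [5, 4, 3, 0, 2]

0: W B5 -> L2 miss  d=D]
1: R B2 -> L2 miss wb->B5  d=-]
2: W B4 -> L1 miss  d=D]
3: R B0 -> L0 miss  d=-]
4: W B2 -> L2 hit  d=D]
5: W B2 -> L2 hit  d=D]
6: W B2 -> L2 hit  d=D]
7: R B1 -> L1 miss wb->B4  d=-]
8: R B3 -> L0 miss  d=-]
9: W B3 -> L0 hit  d=D]
10: W B1 -> L1 hit  d=D]
11: W B1 -> L1 hit  d=D]
12: W B0 -> L0 miss wb->B3  d=D]
13: R B0 -> L0 hit  d=D]
14: R B3 -> L0 miss wb->B0  d=-]
15: R B5 -> L2 miss wb->B2  d=-]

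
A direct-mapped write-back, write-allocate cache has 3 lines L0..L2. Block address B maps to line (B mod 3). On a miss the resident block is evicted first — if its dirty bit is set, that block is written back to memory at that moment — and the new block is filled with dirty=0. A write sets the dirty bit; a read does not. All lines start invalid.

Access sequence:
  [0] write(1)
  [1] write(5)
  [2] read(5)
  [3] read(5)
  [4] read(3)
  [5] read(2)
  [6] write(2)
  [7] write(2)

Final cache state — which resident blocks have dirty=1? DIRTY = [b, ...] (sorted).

DIRTY = [1, 2]

  0 | W B1 → L1 miss [D]
  1 | W B5 → L2 miss [D]
  2 | R B5 → L2 hit [D]
  3 | R B5 → L2 hit [D]
  4 | R B3 → L0 miss [-]
  5 | R B2 → L2 miss wb→B5 [-]
  6 | W B2 → L2 hit [D]
  7 | W B2 → L2 hit [D]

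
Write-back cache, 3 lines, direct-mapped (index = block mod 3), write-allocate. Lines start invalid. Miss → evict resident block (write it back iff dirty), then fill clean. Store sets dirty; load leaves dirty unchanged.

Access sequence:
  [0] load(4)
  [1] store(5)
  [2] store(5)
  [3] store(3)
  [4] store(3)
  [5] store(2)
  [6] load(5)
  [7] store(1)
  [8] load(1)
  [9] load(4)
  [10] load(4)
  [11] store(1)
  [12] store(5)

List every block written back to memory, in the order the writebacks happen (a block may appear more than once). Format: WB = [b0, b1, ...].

WB = [5, 2, 1]

  0 | R B4 → L1 miss [-]
  1 | W B5 → L2 miss [D]
  2 | W B5 → L2 hit [D]
  3 | W B3 → L0 miss [D]
  4 | W B3 → L0 hit [D]
  5 | W B2 → L2 miss wb→B5 [D]
  6 | R B5 → L2 miss wb→B2 [-]
  7 | W B1 → L1 miss [D]
  8 | R B1 → L1 hit [D]
  9 | R B4 → L1 miss wb→B1 [-]
  10 | R B4 → L1 hit [-]
  11 | W B1 → L1 miss [D]
  12 | W B5 → L2 hit [D]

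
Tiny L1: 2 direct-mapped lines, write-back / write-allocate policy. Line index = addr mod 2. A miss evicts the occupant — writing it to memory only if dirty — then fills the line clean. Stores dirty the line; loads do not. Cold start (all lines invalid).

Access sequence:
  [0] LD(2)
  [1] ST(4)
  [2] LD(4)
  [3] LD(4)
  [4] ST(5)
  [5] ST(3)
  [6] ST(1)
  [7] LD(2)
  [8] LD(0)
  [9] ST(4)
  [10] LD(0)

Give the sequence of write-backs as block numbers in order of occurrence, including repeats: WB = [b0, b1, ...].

0: R B2 → L0 miss [-]
1: W B4 → L0 miss [D]
2: R B4 → L0 hit [D]
3: R B4 → L0 hit [D]
4: W B5 → L1 miss [D]
5: W B3 → L1 miss wb→B5 [D]
6: W B1 → L1 miss wb→B3 [D]
7: R B2 → L0 miss wb→B4 [-]
8: R B0 → L0 miss [-]
9: W B4 → L0 miss [D]
10: R B0 → L0 miss wb→B4 [-]

WB = [5, 3, 4, 4]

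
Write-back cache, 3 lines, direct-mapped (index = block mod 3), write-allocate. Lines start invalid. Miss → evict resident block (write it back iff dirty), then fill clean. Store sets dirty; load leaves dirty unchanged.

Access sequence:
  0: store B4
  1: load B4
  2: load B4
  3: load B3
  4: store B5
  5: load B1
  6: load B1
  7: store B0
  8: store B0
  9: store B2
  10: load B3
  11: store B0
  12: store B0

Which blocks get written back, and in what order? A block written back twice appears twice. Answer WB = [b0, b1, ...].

0: W B4 → L1 miss [D]
1: R B4 → L1 hit [D]
2: R B4 → L1 hit [D]
3: R B3 → L0 miss [-]
4: W B5 → L2 miss [D]
5: R B1 → L1 miss wb→B4 [-]
6: R B1 → L1 hit [-]
7: W B0 → L0 miss [D]
8: W B0 → L0 hit [D]
9: W B2 → L2 miss wb→B5 [D]
10: R B3 → L0 miss wb→B0 [-]
11: W B0 → L0 miss [D]
12: W B0 → L0 hit [D]

WB = [4, 5, 0]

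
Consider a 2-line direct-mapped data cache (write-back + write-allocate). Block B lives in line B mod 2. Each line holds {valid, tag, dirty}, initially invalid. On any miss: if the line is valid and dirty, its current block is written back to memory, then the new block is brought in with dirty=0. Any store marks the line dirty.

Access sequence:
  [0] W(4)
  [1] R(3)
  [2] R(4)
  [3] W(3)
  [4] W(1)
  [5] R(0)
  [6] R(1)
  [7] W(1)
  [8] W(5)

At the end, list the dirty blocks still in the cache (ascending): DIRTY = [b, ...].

0: W B4 → L0 miss [D]
1: R B3 → L1 miss [-]
2: R B4 → L0 hit [D]
3: W B3 → L1 hit [D]
4: W B1 → L1 miss wb→B3 [D]
5: R B0 → L0 miss wb→B4 [-]
6: R B1 → L1 hit [D]
7: W B1 → L1 hit [D]
8: W B5 → L1 miss wb→B1 [D]

DIRTY = [5]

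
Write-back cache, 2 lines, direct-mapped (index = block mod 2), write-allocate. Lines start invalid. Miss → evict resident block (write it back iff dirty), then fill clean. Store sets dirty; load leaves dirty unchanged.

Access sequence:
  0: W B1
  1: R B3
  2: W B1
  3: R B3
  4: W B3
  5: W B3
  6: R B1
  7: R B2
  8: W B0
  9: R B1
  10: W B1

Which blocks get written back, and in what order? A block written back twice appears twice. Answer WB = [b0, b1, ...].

WB = [1, 1, 3]

  0 | W B1 → L1 miss [D]
  1 | R B3 → L1 miss wb→B1 [-]
  2 | W B1 → L1 miss [D]
  3 | R B3 → L1 miss wb→B1 [-]
  4 | W B3 → L1 hit [D]
  5 | W B3 → L1 hit [D]
  6 | R B1 → L1 miss wb→B3 [-]
  7 | R B2 → L0 miss [-]
  8 | W B0 → L0 miss [D]
  9 | R B1 → L1 hit [-]
  10 | W B1 → L1 hit [D]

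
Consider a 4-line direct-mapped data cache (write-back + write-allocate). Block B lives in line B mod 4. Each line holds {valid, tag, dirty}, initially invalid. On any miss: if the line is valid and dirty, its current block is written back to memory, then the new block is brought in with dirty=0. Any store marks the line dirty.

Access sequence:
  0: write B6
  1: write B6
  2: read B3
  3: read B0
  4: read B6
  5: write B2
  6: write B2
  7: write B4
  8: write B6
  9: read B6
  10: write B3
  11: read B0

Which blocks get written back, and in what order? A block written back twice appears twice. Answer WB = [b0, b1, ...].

WB = [6, 2, 4]

  0 | W B6 → L2 miss [D]
  1 | W B6 → L2 hit [D]
  2 | R B3 → L3 miss [-]
  3 | R B0 → L0 miss [-]
  4 | R B6 → L2 hit [D]
  5 | W B2 → L2 miss wb→B6 [D]
  6 | W B2 → L2 hit [D]
  7 | W B4 → L0 miss [D]
  8 | W B6 → L2 miss wb→B2 [D]
  9 | R B6 → L2 hit [D]
  10 | W B3 → L3 hit [D]
  11 | R B0 → L0 miss wb→B4 [-]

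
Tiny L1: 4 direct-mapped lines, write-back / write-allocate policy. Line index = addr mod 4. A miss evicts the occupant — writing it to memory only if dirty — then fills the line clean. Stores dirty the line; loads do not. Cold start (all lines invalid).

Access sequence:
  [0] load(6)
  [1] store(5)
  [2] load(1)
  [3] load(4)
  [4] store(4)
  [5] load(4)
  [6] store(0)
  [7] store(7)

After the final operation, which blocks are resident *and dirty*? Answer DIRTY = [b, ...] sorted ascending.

DIRTY = [0, 7]

0: R B6 -> L2 miss  d=-]
1: W B5 -> L1 miss  d=D]
2: R B1 -> L1 miss wb->B5  d=-]
3: R B4 -> L0 miss  d=-]
4: W B4 -> L0 hit  d=D]
5: R B4 -> L0 hit  d=D]
6: W B0 -> L0 miss wb->B4  d=D]
7: W B7 -> L3 miss  d=D]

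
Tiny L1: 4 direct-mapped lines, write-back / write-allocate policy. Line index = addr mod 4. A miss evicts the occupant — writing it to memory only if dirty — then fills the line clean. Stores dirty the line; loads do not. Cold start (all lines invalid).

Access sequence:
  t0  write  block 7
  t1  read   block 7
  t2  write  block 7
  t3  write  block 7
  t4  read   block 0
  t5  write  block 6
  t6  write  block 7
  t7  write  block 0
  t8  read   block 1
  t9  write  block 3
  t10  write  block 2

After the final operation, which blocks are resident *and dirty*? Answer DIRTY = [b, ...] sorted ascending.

0: W B7 → L3 miss [D]
1: R B7 → L3 hit [D]
2: W B7 → L3 hit [D]
3: W B7 → L3 hit [D]
4: R B0 → L0 miss [-]
5: W B6 → L2 miss [D]
6: W B7 → L3 hit [D]
7: W B0 → L0 hit [D]
8: R B1 → L1 miss [-]
9: W B3 → L3 miss wb→B7 [D]
10: W B2 → L2 miss wb→B6 [D]

DIRTY = [0, 2, 3]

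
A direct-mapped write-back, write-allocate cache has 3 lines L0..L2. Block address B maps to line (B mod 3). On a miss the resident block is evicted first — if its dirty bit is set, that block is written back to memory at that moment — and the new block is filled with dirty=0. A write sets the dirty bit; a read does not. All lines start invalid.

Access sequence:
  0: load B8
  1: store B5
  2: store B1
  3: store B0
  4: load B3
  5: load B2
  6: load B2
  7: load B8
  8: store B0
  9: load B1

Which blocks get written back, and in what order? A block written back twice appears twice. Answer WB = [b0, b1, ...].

WB = [0, 5]

  0 | R B8 → L2 miss [-]
  1 | W B5 → L2 miss [D]
  2 | W B1 → L1 miss [D]
  3 | W B0 → L0 miss [D]
  4 | R B3 → L0 miss wb→B0 [-]
  5 | R B2 → L2 miss wb→B5 [-]
  6 | R B2 → L2 hit [-]
  7 | R B8 → L2 miss [-]
  8 | W B0 → L0 miss [D]
  9 | R B1 → L1 hit [D]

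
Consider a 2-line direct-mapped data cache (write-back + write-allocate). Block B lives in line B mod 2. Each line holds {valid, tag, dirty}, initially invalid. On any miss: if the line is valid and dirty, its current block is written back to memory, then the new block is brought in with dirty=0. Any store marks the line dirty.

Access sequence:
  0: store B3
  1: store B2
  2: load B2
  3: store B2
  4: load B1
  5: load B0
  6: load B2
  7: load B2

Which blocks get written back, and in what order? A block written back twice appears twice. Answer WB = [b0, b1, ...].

WB = [3, 2]

  0 | W B3 → L1 miss [D]
  1 | W B2 → L0 miss [D]
  2 | R B2 → L0 hit [D]
  3 | W B2 → L0 hit [D]
  4 | R B1 → L1 miss wb→B3 [-]
  5 | R B0 → L0 miss wb→B2 [-]
  6 | R B2 → L0 miss [-]
  7 | R B2 → L0 hit [-]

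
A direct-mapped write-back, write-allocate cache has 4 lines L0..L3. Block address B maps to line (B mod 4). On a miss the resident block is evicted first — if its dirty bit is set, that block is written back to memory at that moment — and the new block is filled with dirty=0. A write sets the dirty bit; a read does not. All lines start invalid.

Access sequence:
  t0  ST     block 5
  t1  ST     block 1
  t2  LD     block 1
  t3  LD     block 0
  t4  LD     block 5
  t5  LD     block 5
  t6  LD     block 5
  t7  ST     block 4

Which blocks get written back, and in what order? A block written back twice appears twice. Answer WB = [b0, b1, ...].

WB = [5, 1]

  0 | W B5 → L1 miss [D]
  1 | W B1 → L1 miss wb→B5 [D]
  2 | R B1 → L1 hit [D]
  3 | R B0 → L0 miss [-]
  4 | R B5 → L1 miss wb→B1 [-]
  5 | R B5 → L1 hit [-]
  6 | R B5 → L1 hit [-]
  7 | W B4 → L0 miss [D]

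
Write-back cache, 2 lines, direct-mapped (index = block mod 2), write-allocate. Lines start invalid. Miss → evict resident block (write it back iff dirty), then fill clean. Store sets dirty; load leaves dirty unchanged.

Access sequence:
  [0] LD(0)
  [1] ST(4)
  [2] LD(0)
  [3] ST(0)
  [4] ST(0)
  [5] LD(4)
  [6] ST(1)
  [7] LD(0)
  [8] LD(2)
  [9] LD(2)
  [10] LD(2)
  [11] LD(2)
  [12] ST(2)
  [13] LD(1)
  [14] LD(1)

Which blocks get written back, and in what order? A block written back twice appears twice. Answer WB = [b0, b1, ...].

0: R B0 -> L0 miss  d=-]
1: W B4 -> L0 miss  d=D]
2: R B0 -> L0 miss wb->B4  d=-]
3: W B0 -> L0 hit  d=D]
4: W B0 -> L0 hit  d=D]
5: R B4 -> L0 miss wb->B0  d=-]
6: W B1 -> L1 miss  d=D]
7: R B0 -> L0 miss  d=-]
8: R B2 -> L0 miss  d=-]
9: R B2 -> L0 hit  d=-]
10: R B2 -> L0 hit  d=-]
11: R B2 -> L0 hit  d=-]
12: W B2 -> L0 hit  d=D]
13: R B1 -> L1 hit  d=D]
14: R B1 -> L1 hit  d=D]

WB = [4, 0]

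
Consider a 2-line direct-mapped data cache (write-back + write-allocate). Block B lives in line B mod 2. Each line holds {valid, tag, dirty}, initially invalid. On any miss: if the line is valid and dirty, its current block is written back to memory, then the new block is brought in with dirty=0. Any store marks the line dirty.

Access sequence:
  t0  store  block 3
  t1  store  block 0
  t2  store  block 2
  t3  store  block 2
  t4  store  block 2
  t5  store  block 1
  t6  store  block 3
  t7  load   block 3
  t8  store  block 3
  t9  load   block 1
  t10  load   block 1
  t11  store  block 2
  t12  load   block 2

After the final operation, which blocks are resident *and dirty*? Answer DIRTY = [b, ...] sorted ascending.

0: W B3 → L1 miss [D]
1: W B0 → L0 miss [D]
2: W B2 → L0 miss wb→B0 [D]
3: W B2 → L0 hit [D]
4: W B2 → L0 hit [D]
5: W B1 → L1 miss wb→B3 [D]
6: W B3 → L1 miss wb→B1 [D]
7: R B3 → L1 hit [D]
8: W B3 → L1 hit [D]
9: R B1 → L1 miss wb→B3 [-]
10: R B1 → L1 hit [-]
11: W B2 → L0 hit [D]
12: R B2 → L0 hit [D]

DIRTY = [2]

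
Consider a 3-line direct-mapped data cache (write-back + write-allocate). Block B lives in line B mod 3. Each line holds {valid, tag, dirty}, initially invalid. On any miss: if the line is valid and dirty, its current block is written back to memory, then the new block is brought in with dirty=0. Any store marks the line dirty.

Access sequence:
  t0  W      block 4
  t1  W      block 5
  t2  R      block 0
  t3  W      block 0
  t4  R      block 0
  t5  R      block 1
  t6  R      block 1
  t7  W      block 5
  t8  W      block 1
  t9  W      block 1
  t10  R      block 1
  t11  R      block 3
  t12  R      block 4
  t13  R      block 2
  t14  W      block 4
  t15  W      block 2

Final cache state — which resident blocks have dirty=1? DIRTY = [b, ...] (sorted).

DIRTY = [2, 4]

  0 | W B4 → L1 miss [D]
  1 | W B5 → L2 miss [D]
  2 | R B0 → L0 miss [-]
  3 | W B0 → L0 hit [D]
  4 | R B0 → L0 hit [D]
  5 | R B1 → L1 miss wb→B4 [-]
  6 | R B1 → L1 hit [-]
  7 | W B5 → L2 hit [D]
  8 | W B1 → L1 hit [D]
  9 | W B1 → L1 hit [D]
  10 | R B1 → L1 hit [D]
  11 | R B3 → L0 miss wb→B0 [-]
  12 | R B4 → L1 miss wb→B1 [-]
  13 | R B2 → L2 miss wb→B5 [-]
  14 | W B4 → L1 hit [D]
  15 | W B2 → L2 hit [D]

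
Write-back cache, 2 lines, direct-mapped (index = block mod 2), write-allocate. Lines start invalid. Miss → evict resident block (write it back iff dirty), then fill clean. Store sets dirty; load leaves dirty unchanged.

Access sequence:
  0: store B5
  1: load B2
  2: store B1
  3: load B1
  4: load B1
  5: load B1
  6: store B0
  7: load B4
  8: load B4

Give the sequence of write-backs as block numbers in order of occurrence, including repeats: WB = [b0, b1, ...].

  0 | W B5 → L1 miss [D]
  1 | R B2 → L0 miss [-]
  2 | W B1 → L1 miss wb→B5 [D]
  3 | R B1 → L1 hit [D]
  4 | R B1 → L1 hit [D]
  5 | R B1 → L1 hit [D]
  6 | W B0 → L0 miss [D]
  7 | R B4 → L0 miss wb→B0 [-]
  8 | R B4 → L0 hit [-]

WB = [5, 0]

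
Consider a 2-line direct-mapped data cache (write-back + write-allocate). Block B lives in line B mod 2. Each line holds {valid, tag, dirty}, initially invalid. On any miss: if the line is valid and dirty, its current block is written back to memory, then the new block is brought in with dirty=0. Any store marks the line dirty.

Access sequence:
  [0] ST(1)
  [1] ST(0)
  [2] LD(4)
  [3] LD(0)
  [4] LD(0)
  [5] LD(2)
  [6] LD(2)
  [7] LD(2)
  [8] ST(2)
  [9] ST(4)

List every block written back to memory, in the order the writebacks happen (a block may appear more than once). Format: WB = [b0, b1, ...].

0: W B1 → L1 miss [D]
1: W B0 → L0 miss [D]
2: R B4 → L0 miss wb→B0 [-]
3: R B0 → L0 miss [-]
4: R B0 → L0 hit [-]
5: R B2 → L0 miss [-]
6: R B2 → L0 hit [-]
7: R B2 → L0 hit [-]
8: W B2 → L0 hit [D]
9: W B4 → L0 miss wb→B2 [D]

WB = [0, 2]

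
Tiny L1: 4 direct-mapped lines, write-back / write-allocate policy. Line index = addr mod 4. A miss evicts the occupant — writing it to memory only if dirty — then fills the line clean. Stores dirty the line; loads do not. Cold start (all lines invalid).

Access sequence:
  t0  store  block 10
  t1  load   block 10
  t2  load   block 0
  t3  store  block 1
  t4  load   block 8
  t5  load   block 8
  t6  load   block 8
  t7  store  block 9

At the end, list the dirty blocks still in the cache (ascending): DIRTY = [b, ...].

DIRTY = [9, 10]

  0 | W B10 → L2 miss [D]
  1 | R B10 → L2 hit [D]
  2 | R B0 → L0 miss [-]
  3 | W B1 → L1 miss [D]
  4 | R B8 → L0 miss [-]
  5 | R B8 → L0 hit [-]
  6 | R B8 → L0 hit [-]
  7 | W B9 → L1 miss wb→B1 [D]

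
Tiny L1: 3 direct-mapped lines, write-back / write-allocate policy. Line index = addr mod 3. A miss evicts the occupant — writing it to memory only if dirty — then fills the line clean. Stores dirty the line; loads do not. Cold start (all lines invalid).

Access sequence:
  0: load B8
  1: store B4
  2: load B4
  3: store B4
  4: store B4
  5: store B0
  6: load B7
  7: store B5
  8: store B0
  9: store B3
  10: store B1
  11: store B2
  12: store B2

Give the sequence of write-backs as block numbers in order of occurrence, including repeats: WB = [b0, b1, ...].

  0 | R B8 → L2 miss [-]
  1 | W B4 → L1 miss [D]
  2 | R B4 → L1 hit [D]
  3 | W B4 → L1 hit [D]
  4 | W B4 → L1 hit [D]
  5 | W B0 → L0 miss [D]
  6 | R B7 → L1 miss wb→B4 [-]
  7 | W B5 → L2 miss [D]
  8 | W B0 → L0 hit [D]
  9 | W B3 → L0 miss wb→B0 [D]
  10 | W B1 → L1 miss [D]
  11 | W B2 → L2 miss wb→B5 [D]
  12 | W B2 → L2 hit [D]

WB = [4, 0, 5]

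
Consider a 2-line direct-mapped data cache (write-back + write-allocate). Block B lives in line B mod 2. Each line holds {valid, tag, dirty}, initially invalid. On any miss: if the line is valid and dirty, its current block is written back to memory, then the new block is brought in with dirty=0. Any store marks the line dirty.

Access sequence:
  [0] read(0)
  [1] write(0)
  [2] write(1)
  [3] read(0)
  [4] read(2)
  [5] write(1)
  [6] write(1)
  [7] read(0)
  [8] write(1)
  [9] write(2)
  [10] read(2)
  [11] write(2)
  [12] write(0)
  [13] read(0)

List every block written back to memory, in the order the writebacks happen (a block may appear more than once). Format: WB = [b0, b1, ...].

WB = [0, 2]

0: R B0 -> L0 miss  d=-]
1: W B0 -> L0 hit  d=D]
2: W B1 -> L1 miss  d=D]
3: R B0 -> L0 hit  d=D]
4: R B2 -> L0 miss wb->B0  d=-]
5: W B1 -> L1 hit  d=D]
6: W B1 -> L1 hit  d=D]
7: R B0 -> L0 miss  d=-]
8: W B1 -> L1 hit  d=D]
9: W B2 -> L0 miss  d=D]
10: R B2 -> L0 hit  d=D]
11: W B2 -> L0 hit  d=D]
12: W B0 -> L0 miss wb->B2  d=D]
13: R B0 -> L0 hit  d=D]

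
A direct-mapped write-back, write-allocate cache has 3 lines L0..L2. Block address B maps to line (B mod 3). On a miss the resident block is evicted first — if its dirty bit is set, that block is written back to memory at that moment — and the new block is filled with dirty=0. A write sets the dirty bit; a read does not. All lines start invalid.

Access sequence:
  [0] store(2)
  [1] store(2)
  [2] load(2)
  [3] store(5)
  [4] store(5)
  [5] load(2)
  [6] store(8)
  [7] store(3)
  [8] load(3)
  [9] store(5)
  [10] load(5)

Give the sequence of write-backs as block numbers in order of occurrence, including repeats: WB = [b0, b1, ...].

WB = [2, 5, 8]

0: W B2 → L2 miss [D]
1: W B2 → L2 hit [D]
2: R B2 → L2 hit [D]
3: W B5 → L2 miss wb→B2 [D]
4: W B5 → L2 hit [D]
5: R B2 → L2 miss wb→B5 [-]
6: W B8 → L2 miss [D]
7: W B3 → L0 miss [D]
8: R B3 → L0 hit [D]
9: W B5 → L2 miss wb→B8 [D]
10: R B5 → L2 hit [D]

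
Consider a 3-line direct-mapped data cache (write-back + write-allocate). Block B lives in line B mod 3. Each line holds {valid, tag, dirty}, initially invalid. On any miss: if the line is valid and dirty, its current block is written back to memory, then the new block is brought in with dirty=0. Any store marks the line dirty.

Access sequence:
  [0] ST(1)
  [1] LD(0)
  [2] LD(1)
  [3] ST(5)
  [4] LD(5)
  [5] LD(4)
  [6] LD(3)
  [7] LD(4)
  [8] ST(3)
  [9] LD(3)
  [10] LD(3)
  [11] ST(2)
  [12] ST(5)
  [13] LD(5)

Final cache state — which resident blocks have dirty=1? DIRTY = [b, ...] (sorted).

DIRTY = [3, 5]

0: W B1 → L1 miss [D]
1: R B0 → L0 miss [-]
2: R B1 → L1 hit [D]
3: W B5 → L2 miss [D]
4: R B5 → L2 hit [D]
5: R B4 → L1 miss wb→B1 [-]
6: R B3 → L0 miss [-]
7: R B4 → L1 hit [-]
8: W B3 → L0 hit [D]
9: R B3 → L0 hit [D]
10: R B3 → L0 hit [D]
11: W B2 → L2 miss wb→B5 [D]
12: W B5 → L2 miss wb→B2 [D]
13: R B5 → L2 hit [D]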